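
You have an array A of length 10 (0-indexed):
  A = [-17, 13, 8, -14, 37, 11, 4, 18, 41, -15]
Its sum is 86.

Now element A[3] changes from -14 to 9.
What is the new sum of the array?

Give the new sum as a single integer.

Old value at index 3: -14
New value at index 3: 9
Delta = 9 - -14 = 23
New sum = old_sum + delta = 86 + (23) = 109

Answer: 109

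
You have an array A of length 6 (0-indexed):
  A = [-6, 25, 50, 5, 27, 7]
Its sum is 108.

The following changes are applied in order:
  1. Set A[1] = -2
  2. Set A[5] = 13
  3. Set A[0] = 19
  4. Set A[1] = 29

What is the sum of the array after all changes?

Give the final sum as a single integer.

Initial sum: 108
Change 1: A[1] 25 -> -2, delta = -27, sum = 81
Change 2: A[5] 7 -> 13, delta = 6, sum = 87
Change 3: A[0] -6 -> 19, delta = 25, sum = 112
Change 4: A[1] -2 -> 29, delta = 31, sum = 143

Answer: 143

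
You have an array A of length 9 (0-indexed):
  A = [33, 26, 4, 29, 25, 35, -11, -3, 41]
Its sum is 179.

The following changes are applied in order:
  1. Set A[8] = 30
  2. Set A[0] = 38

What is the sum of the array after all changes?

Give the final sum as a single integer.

Answer: 173

Derivation:
Initial sum: 179
Change 1: A[8] 41 -> 30, delta = -11, sum = 168
Change 2: A[0] 33 -> 38, delta = 5, sum = 173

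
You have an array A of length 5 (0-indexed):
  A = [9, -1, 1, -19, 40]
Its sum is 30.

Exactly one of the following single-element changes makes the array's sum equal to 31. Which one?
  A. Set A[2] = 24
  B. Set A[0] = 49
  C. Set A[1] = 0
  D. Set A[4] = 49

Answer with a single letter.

Option A: A[2] 1->24, delta=23, new_sum=30+(23)=53
Option B: A[0] 9->49, delta=40, new_sum=30+(40)=70
Option C: A[1] -1->0, delta=1, new_sum=30+(1)=31 <-- matches target
Option D: A[4] 40->49, delta=9, new_sum=30+(9)=39

Answer: C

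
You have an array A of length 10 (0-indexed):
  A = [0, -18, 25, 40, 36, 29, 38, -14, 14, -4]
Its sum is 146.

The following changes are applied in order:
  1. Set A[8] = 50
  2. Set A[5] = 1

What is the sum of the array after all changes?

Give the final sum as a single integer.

Initial sum: 146
Change 1: A[8] 14 -> 50, delta = 36, sum = 182
Change 2: A[5] 29 -> 1, delta = -28, sum = 154

Answer: 154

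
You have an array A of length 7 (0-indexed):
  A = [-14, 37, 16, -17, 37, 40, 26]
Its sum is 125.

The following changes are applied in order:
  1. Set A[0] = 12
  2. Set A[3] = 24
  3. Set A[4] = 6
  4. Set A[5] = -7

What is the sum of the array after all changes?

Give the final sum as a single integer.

Answer: 114

Derivation:
Initial sum: 125
Change 1: A[0] -14 -> 12, delta = 26, sum = 151
Change 2: A[3] -17 -> 24, delta = 41, sum = 192
Change 3: A[4] 37 -> 6, delta = -31, sum = 161
Change 4: A[5] 40 -> -7, delta = -47, sum = 114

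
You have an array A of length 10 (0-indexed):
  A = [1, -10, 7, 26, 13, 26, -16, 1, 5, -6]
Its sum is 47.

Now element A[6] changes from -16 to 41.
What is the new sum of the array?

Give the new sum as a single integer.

Answer: 104

Derivation:
Old value at index 6: -16
New value at index 6: 41
Delta = 41 - -16 = 57
New sum = old_sum + delta = 47 + (57) = 104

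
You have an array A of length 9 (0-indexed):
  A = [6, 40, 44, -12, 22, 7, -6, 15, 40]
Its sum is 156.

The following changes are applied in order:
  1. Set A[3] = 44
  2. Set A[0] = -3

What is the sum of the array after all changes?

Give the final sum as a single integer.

Initial sum: 156
Change 1: A[3] -12 -> 44, delta = 56, sum = 212
Change 2: A[0] 6 -> -3, delta = -9, sum = 203

Answer: 203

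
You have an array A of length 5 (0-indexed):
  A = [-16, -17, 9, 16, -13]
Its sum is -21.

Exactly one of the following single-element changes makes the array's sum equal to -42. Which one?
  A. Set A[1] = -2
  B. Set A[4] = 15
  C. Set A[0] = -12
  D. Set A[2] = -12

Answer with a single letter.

Answer: D

Derivation:
Option A: A[1] -17->-2, delta=15, new_sum=-21+(15)=-6
Option B: A[4] -13->15, delta=28, new_sum=-21+(28)=7
Option C: A[0] -16->-12, delta=4, new_sum=-21+(4)=-17
Option D: A[2] 9->-12, delta=-21, new_sum=-21+(-21)=-42 <-- matches target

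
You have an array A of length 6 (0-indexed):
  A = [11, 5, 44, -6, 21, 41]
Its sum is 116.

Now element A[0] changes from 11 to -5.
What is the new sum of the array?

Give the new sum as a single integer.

Answer: 100

Derivation:
Old value at index 0: 11
New value at index 0: -5
Delta = -5 - 11 = -16
New sum = old_sum + delta = 116 + (-16) = 100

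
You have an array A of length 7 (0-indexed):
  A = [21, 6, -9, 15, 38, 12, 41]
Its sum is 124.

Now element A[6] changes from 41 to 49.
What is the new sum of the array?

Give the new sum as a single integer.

Old value at index 6: 41
New value at index 6: 49
Delta = 49 - 41 = 8
New sum = old_sum + delta = 124 + (8) = 132

Answer: 132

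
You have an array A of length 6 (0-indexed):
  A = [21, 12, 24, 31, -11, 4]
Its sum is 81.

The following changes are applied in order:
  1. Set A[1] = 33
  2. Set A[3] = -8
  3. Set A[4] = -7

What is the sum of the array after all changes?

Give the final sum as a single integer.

Initial sum: 81
Change 1: A[1] 12 -> 33, delta = 21, sum = 102
Change 2: A[3] 31 -> -8, delta = -39, sum = 63
Change 3: A[4] -11 -> -7, delta = 4, sum = 67

Answer: 67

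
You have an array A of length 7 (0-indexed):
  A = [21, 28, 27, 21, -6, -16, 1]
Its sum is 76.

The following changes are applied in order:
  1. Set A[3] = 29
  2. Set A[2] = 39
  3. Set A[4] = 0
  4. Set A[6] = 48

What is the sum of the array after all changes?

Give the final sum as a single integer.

Answer: 149

Derivation:
Initial sum: 76
Change 1: A[3] 21 -> 29, delta = 8, sum = 84
Change 2: A[2] 27 -> 39, delta = 12, sum = 96
Change 3: A[4] -6 -> 0, delta = 6, sum = 102
Change 4: A[6] 1 -> 48, delta = 47, sum = 149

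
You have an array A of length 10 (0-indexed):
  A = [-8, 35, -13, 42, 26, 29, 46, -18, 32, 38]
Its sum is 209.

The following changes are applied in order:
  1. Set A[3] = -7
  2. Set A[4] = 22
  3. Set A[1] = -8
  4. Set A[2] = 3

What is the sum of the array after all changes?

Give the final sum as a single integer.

Initial sum: 209
Change 1: A[3] 42 -> -7, delta = -49, sum = 160
Change 2: A[4] 26 -> 22, delta = -4, sum = 156
Change 3: A[1] 35 -> -8, delta = -43, sum = 113
Change 4: A[2] -13 -> 3, delta = 16, sum = 129

Answer: 129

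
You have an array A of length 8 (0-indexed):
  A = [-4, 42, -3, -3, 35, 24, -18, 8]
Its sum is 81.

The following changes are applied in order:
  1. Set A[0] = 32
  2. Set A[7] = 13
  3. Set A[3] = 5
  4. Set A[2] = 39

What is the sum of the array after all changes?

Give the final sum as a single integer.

Answer: 172

Derivation:
Initial sum: 81
Change 1: A[0] -4 -> 32, delta = 36, sum = 117
Change 2: A[7] 8 -> 13, delta = 5, sum = 122
Change 3: A[3] -3 -> 5, delta = 8, sum = 130
Change 4: A[2] -3 -> 39, delta = 42, sum = 172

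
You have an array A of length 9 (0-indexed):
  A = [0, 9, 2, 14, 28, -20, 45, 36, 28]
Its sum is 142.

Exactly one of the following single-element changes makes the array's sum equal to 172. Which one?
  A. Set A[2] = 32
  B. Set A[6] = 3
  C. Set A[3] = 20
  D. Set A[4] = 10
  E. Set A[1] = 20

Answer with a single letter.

Option A: A[2] 2->32, delta=30, new_sum=142+(30)=172 <-- matches target
Option B: A[6] 45->3, delta=-42, new_sum=142+(-42)=100
Option C: A[3] 14->20, delta=6, new_sum=142+(6)=148
Option D: A[4] 28->10, delta=-18, new_sum=142+(-18)=124
Option E: A[1] 9->20, delta=11, new_sum=142+(11)=153

Answer: A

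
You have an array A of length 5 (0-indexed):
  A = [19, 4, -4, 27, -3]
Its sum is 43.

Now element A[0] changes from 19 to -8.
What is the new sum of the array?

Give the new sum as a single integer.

Answer: 16

Derivation:
Old value at index 0: 19
New value at index 0: -8
Delta = -8 - 19 = -27
New sum = old_sum + delta = 43 + (-27) = 16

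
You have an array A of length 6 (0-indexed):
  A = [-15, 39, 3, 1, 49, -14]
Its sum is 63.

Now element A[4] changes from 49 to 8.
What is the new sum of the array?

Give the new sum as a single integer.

Answer: 22

Derivation:
Old value at index 4: 49
New value at index 4: 8
Delta = 8 - 49 = -41
New sum = old_sum + delta = 63 + (-41) = 22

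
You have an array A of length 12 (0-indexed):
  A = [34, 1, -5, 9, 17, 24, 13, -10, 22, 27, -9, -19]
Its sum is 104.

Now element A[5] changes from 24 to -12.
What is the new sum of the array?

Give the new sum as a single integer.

Answer: 68

Derivation:
Old value at index 5: 24
New value at index 5: -12
Delta = -12 - 24 = -36
New sum = old_sum + delta = 104 + (-36) = 68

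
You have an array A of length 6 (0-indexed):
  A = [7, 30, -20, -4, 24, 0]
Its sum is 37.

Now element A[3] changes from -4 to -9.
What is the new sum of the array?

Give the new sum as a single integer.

Old value at index 3: -4
New value at index 3: -9
Delta = -9 - -4 = -5
New sum = old_sum + delta = 37 + (-5) = 32

Answer: 32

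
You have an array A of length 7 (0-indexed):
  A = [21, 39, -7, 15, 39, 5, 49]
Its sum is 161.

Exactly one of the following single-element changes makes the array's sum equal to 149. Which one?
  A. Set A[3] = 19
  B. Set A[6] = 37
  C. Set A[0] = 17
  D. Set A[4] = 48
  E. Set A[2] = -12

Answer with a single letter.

Option A: A[3] 15->19, delta=4, new_sum=161+(4)=165
Option B: A[6] 49->37, delta=-12, new_sum=161+(-12)=149 <-- matches target
Option C: A[0] 21->17, delta=-4, new_sum=161+(-4)=157
Option D: A[4] 39->48, delta=9, new_sum=161+(9)=170
Option E: A[2] -7->-12, delta=-5, new_sum=161+(-5)=156

Answer: B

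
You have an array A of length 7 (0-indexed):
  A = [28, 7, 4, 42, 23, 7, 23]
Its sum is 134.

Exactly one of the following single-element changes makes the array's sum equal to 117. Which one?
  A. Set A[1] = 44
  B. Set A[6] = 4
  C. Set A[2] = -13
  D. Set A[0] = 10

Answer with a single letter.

Option A: A[1] 7->44, delta=37, new_sum=134+(37)=171
Option B: A[6] 23->4, delta=-19, new_sum=134+(-19)=115
Option C: A[2] 4->-13, delta=-17, new_sum=134+(-17)=117 <-- matches target
Option D: A[0] 28->10, delta=-18, new_sum=134+(-18)=116

Answer: C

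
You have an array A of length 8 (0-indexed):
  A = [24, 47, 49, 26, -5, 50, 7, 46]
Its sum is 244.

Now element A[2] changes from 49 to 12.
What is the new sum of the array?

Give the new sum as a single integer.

Answer: 207

Derivation:
Old value at index 2: 49
New value at index 2: 12
Delta = 12 - 49 = -37
New sum = old_sum + delta = 244 + (-37) = 207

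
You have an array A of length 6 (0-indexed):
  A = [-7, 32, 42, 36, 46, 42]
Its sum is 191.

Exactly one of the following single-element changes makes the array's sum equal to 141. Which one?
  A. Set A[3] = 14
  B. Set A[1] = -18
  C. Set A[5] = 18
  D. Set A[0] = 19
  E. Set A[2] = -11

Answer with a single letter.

Answer: B

Derivation:
Option A: A[3] 36->14, delta=-22, new_sum=191+(-22)=169
Option B: A[1] 32->-18, delta=-50, new_sum=191+(-50)=141 <-- matches target
Option C: A[5] 42->18, delta=-24, new_sum=191+(-24)=167
Option D: A[0] -7->19, delta=26, new_sum=191+(26)=217
Option E: A[2] 42->-11, delta=-53, new_sum=191+(-53)=138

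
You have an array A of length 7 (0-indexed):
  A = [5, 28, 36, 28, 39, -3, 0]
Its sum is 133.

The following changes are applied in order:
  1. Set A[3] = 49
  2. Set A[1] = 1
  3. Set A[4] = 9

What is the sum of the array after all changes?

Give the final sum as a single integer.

Answer: 97

Derivation:
Initial sum: 133
Change 1: A[3] 28 -> 49, delta = 21, sum = 154
Change 2: A[1] 28 -> 1, delta = -27, sum = 127
Change 3: A[4] 39 -> 9, delta = -30, sum = 97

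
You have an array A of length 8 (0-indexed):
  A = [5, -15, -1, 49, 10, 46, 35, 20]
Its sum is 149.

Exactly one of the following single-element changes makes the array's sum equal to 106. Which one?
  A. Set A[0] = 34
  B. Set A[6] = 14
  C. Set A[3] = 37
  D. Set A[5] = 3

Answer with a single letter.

Answer: D

Derivation:
Option A: A[0] 5->34, delta=29, new_sum=149+(29)=178
Option B: A[6] 35->14, delta=-21, new_sum=149+(-21)=128
Option C: A[3] 49->37, delta=-12, new_sum=149+(-12)=137
Option D: A[5] 46->3, delta=-43, new_sum=149+(-43)=106 <-- matches target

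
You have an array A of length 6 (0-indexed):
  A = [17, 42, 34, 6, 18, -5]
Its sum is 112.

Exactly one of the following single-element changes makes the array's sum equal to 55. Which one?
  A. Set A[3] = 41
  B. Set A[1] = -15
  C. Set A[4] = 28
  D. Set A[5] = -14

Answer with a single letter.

Option A: A[3] 6->41, delta=35, new_sum=112+(35)=147
Option B: A[1] 42->-15, delta=-57, new_sum=112+(-57)=55 <-- matches target
Option C: A[4] 18->28, delta=10, new_sum=112+(10)=122
Option D: A[5] -5->-14, delta=-9, new_sum=112+(-9)=103

Answer: B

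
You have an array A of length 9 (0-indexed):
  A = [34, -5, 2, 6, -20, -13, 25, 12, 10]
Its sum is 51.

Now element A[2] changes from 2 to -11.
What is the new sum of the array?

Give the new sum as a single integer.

Answer: 38

Derivation:
Old value at index 2: 2
New value at index 2: -11
Delta = -11 - 2 = -13
New sum = old_sum + delta = 51 + (-13) = 38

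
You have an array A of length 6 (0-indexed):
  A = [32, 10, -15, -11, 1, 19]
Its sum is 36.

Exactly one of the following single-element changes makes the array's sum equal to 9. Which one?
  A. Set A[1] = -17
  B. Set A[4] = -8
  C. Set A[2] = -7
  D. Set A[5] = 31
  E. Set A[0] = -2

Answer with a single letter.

Option A: A[1] 10->-17, delta=-27, new_sum=36+(-27)=9 <-- matches target
Option B: A[4] 1->-8, delta=-9, new_sum=36+(-9)=27
Option C: A[2] -15->-7, delta=8, new_sum=36+(8)=44
Option D: A[5] 19->31, delta=12, new_sum=36+(12)=48
Option E: A[0] 32->-2, delta=-34, new_sum=36+(-34)=2

Answer: A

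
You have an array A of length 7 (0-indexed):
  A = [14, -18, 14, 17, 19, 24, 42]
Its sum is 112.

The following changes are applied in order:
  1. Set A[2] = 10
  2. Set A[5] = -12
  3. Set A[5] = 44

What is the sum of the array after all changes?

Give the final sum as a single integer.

Initial sum: 112
Change 1: A[2] 14 -> 10, delta = -4, sum = 108
Change 2: A[5] 24 -> -12, delta = -36, sum = 72
Change 3: A[5] -12 -> 44, delta = 56, sum = 128

Answer: 128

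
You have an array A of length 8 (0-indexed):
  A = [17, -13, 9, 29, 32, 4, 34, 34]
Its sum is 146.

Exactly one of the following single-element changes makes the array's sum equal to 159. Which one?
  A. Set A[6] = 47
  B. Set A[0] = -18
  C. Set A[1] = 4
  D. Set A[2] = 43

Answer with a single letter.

Answer: A

Derivation:
Option A: A[6] 34->47, delta=13, new_sum=146+(13)=159 <-- matches target
Option B: A[0] 17->-18, delta=-35, new_sum=146+(-35)=111
Option C: A[1] -13->4, delta=17, new_sum=146+(17)=163
Option D: A[2] 9->43, delta=34, new_sum=146+(34)=180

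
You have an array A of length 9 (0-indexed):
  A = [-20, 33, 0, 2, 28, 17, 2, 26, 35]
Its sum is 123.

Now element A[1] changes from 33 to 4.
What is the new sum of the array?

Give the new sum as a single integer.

Answer: 94

Derivation:
Old value at index 1: 33
New value at index 1: 4
Delta = 4 - 33 = -29
New sum = old_sum + delta = 123 + (-29) = 94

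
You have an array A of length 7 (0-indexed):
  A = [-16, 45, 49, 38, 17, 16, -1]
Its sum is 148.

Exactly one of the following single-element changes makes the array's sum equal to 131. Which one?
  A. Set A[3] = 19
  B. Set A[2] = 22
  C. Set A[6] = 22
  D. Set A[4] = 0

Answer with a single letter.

Option A: A[3] 38->19, delta=-19, new_sum=148+(-19)=129
Option B: A[2] 49->22, delta=-27, new_sum=148+(-27)=121
Option C: A[6] -1->22, delta=23, new_sum=148+(23)=171
Option D: A[4] 17->0, delta=-17, new_sum=148+(-17)=131 <-- matches target

Answer: D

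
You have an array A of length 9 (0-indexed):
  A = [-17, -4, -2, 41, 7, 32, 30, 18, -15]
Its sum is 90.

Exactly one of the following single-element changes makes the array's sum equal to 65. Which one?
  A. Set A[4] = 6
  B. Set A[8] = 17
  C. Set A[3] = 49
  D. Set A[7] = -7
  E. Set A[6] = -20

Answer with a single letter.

Answer: D

Derivation:
Option A: A[4] 7->6, delta=-1, new_sum=90+(-1)=89
Option B: A[8] -15->17, delta=32, new_sum=90+(32)=122
Option C: A[3] 41->49, delta=8, new_sum=90+(8)=98
Option D: A[7] 18->-7, delta=-25, new_sum=90+(-25)=65 <-- matches target
Option E: A[6] 30->-20, delta=-50, new_sum=90+(-50)=40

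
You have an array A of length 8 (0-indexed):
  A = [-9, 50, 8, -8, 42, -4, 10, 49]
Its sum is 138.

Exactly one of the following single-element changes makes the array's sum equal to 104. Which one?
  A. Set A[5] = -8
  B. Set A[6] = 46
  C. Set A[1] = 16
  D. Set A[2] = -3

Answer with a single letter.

Option A: A[5] -4->-8, delta=-4, new_sum=138+(-4)=134
Option B: A[6] 10->46, delta=36, new_sum=138+(36)=174
Option C: A[1] 50->16, delta=-34, new_sum=138+(-34)=104 <-- matches target
Option D: A[2] 8->-3, delta=-11, new_sum=138+(-11)=127

Answer: C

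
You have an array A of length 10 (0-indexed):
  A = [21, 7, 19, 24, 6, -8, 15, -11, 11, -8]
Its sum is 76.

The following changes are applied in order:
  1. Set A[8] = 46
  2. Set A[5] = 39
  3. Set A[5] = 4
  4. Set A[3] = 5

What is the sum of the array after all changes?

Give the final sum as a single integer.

Answer: 104

Derivation:
Initial sum: 76
Change 1: A[8] 11 -> 46, delta = 35, sum = 111
Change 2: A[5] -8 -> 39, delta = 47, sum = 158
Change 3: A[5] 39 -> 4, delta = -35, sum = 123
Change 4: A[3] 24 -> 5, delta = -19, sum = 104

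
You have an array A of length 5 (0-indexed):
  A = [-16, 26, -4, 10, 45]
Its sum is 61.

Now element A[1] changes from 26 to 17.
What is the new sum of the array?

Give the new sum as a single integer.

Old value at index 1: 26
New value at index 1: 17
Delta = 17 - 26 = -9
New sum = old_sum + delta = 61 + (-9) = 52

Answer: 52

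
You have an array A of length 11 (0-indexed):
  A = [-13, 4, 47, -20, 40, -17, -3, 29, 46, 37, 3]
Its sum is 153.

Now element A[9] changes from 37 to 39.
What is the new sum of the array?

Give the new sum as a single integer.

Answer: 155

Derivation:
Old value at index 9: 37
New value at index 9: 39
Delta = 39 - 37 = 2
New sum = old_sum + delta = 153 + (2) = 155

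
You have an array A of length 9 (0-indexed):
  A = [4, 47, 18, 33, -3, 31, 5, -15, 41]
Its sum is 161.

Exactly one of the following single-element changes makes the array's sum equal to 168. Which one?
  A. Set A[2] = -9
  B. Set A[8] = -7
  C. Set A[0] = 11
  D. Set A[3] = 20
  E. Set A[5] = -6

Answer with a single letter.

Option A: A[2] 18->-9, delta=-27, new_sum=161+(-27)=134
Option B: A[8] 41->-7, delta=-48, new_sum=161+(-48)=113
Option C: A[0] 4->11, delta=7, new_sum=161+(7)=168 <-- matches target
Option D: A[3] 33->20, delta=-13, new_sum=161+(-13)=148
Option E: A[5] 31->-6, delta=-37, new_sum=161+(-37)=124

Answer: C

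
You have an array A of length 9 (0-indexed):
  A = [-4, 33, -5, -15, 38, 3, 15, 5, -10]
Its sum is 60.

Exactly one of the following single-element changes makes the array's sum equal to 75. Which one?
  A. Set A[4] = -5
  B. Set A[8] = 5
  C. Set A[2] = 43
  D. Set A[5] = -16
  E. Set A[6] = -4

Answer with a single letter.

Answer: B

Derivation:
Option A: A[4] 38->-5, delta=-43, new_sum=60+(-43)=17
Option B: A[8] -10->5, delta=15, new_sum=60+(15)=75 <-- matches target
Option C: A[2] -5->43, delta=48, new_sum=60+(48)=108
Option D: A[5] 3->-16, delta=-19, new_sum=60+(-19)=41
Option E: A[6] 15->-4, delta=-19, new_sum=60+(-19)=41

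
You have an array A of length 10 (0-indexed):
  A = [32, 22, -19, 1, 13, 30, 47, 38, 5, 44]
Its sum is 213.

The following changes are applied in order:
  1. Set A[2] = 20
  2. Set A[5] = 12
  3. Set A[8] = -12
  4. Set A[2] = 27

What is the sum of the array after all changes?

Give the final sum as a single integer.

Initial sum: 213
Change 1: A[2] -19 -> 20, delta = 39, sum = 252
Change 2: A[5] 30 -> 12, delta = -18, sum = 234
Change 3: A[8] 5 -> -12, delta = -17, sum = 217
Change 4: A[2] 20 -> 27, delta = 7, sum = 224

Answer: 224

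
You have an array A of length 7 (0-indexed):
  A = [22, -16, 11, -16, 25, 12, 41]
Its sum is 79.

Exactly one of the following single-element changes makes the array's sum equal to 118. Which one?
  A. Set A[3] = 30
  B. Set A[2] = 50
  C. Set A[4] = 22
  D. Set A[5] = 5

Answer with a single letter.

Answer: B

Derivation:
Option A: A[3] -16->30, delta=46, new_sum=79+(46)=125
Option B: A[2] 11->50, delta=39, new_sum=79+(39)=118 <-- matches target
Option C: A[4] 25->22, delta=-3, new_sum=79+(-3)=76
Option D: A[5] 12->5, delta=-7, new_sum=79+(-7)=72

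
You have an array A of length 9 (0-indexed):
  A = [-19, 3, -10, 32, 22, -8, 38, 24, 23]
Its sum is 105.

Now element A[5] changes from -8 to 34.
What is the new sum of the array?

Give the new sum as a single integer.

Old value at index 5: -8
New value at index 5: 34
Delta = 34 - -8 = 42
New sum = old_sum + delta = 105 + (42) = 147

Answer: 147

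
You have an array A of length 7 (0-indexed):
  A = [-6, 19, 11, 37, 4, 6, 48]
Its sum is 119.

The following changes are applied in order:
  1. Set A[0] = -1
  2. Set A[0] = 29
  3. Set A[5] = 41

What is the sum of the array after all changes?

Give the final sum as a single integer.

Answer: 189

Derivation:
Initial sum: 119
Change 1: A[0] -6 -> -1, delta = 5, sum = 124
Change 2: A[0] -1 -> 29, delta = 30, sum = 154
Change 3: A[5] 6 -> 41, delta = 35, sum = 189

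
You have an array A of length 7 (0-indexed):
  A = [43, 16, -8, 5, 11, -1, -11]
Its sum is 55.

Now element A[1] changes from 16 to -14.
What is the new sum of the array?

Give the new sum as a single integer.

Answer: 25

Derivation:
Old value at index 1: 16
New value at index 1: -14
Delta = -14 - 16 = -30
New sum = old_sum + delta = 55 + (-30) = 25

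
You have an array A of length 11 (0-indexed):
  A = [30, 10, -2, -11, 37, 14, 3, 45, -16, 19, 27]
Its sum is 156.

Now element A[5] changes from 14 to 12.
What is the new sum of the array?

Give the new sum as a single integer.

Answer: 154

Derivation:
Old value at index 5: 14
New value at index 5: 12
Delta = 12 - 14 = -2
New sum = old_sum + delta = 156 + (-2) = 154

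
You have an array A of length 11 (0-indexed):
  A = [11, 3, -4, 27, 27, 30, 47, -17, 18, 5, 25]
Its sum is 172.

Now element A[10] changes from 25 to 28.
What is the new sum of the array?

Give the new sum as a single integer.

Old value at index 10: 25
New value at index 10: 28
Delta = 28 - 25 = 3
New sum = old_sum + delta = 172 + (3) = 175

Answer: 175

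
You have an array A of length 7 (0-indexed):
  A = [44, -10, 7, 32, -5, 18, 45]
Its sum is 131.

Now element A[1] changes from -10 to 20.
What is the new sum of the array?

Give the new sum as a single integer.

Old value at index 1: -10
New value at index 1: 20
Delta = 20 - -10 = 30
New sum = old_sum + delta = 131 + (30) = 161

Answer: 161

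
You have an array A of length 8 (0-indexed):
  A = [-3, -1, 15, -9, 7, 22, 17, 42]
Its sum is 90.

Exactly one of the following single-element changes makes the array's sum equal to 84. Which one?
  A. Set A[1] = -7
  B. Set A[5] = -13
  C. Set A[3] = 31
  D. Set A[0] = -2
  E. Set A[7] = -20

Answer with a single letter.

Answer: A

Derivation:
Option A: A[1] -1->-7, delta=-6, new_sum=90+(-6)=84 <-- matches target
Option B: A[5] 22->-13, delta=-35, new_sum=90+(-35)=55
Option C: A[3] -9->31, delta=40, new_sum=90+(40)=130
Option D: A[0] -3->-2, delta=1, new_sum=90+(1)=91
Option E: A[7] 42->-20, delta=-62, new_sum=90+(-62)=28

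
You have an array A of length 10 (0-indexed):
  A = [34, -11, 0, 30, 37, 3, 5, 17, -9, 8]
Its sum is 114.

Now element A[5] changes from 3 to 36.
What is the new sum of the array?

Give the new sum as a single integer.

Answer: 147

Derivation:
Old value at index 5: 3
New value at index 5: 36
Delta = 36 - 3 = 33
New sum = old_sum + delta = 114 + (33) = 147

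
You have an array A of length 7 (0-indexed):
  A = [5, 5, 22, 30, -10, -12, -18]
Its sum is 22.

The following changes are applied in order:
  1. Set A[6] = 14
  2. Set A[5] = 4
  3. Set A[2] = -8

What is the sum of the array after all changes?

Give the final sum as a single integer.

Answer: 40

Derivation:
Initial sum: 22
Change 1: A[6] -18 -> 14, delta = 32, sum = 54
Change 2: A[5] -12 -> 4, delta = 16, sum = 70
Change 3: A[2] 22 -> -8, delta = -30, sum = 40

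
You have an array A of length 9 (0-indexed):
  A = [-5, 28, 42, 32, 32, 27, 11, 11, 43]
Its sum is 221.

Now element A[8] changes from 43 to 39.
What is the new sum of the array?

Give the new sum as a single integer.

Old value at index 8: 43
New value at index 8: 39
Delta = 39 - 43 = -4
New sum = old_sum + delta = 221 + (-4) = 217

Answer: 217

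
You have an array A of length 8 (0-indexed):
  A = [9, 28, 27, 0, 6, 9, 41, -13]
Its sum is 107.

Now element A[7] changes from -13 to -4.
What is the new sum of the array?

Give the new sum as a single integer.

Answer: 116

Derivation:
Old value at index 7: -13
New value at index 7: -4
Delta = -4 - -13 = 9
New sum = old_sum + delta = 107 + (9) = 116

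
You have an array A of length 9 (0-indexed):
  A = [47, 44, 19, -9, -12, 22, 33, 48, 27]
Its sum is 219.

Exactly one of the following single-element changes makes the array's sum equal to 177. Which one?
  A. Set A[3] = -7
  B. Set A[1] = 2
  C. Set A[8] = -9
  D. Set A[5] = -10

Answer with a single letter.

Answer: B

Derivation:
Option A: A[3] -9->-7, delta=2, new_sum=219+(2)=221
Option B: A[1] 44->2, delta=-42, new_sum=219+(-42)=177 <-- matches target
Option C: A[8] 27->-9, delta=-36, new_sum=219+(-36)=183
Option D: A[5] 22->-10, delta=-32, new_sum=219+(-32)=187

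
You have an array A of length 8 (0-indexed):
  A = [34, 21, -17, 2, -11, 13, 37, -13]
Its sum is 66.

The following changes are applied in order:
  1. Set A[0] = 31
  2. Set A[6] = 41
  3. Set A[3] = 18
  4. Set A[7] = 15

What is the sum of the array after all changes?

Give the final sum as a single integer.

Initial sum: 66
Change 1: A[0] 34 -> 31, delta = -3, sum = 63
Change 2: A[6] 37 -> 41, delta = 4, sum = 67
Change 3: A[3] 2 -> 18, delta = 16, sum = 83
Change 4: A[7] -13 -> 15, delta = 28, sum = 111

Answer: 111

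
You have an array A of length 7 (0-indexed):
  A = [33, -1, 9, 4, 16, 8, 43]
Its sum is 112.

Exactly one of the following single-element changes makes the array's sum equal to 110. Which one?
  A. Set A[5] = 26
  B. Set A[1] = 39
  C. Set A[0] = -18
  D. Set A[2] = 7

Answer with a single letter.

Option A: A[5] 8->26, delta=18, new_sum=112+(18)=130
Option B: A[1] -1->39, delta=40, new_sum=112+(40)=152
Option C: A[0] 33->-18, delta=-51, new_sum=112+(-51)=61
Option D: A[2] 9->7, delta=-2, new_sum=112+(-2)=110 <-- matches target

Answer: D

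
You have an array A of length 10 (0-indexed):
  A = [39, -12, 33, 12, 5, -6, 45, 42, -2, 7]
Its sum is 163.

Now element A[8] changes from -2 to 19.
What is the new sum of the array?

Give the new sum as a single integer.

Answer: 184

Derivation:
Old value at index 8: -2
New value at index 8: 19
Delta = 19 - -2 = 21
New sum = old_sum + delta = 163 + (21) = 184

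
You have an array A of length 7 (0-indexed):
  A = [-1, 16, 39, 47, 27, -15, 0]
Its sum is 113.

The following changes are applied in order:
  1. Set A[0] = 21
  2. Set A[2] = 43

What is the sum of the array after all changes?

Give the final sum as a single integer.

Initial sum: 113
Change 1: A[0] -1 -> 21, delta = 22, sum = 135
Change 2: A[2] 39 -> 43, delta = 4, sum = 139

Answer: 139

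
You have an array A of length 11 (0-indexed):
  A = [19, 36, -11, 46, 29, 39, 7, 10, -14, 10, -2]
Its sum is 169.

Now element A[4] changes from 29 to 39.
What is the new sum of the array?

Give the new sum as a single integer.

Old value at index 4: 29
New value at index 4: 39
Delta = 39 - 29 = 10
New sum = old_sum + delta = 169 + (10) = 179

Answer: 179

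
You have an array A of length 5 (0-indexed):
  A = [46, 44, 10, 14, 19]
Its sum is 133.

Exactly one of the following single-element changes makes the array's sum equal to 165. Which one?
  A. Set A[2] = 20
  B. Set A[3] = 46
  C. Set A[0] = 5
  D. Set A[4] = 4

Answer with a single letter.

Option A: A[2] 10->20, delta=10, new_sum=133+(10)=143
Option B: A[3] 14->46, delta=32, new_sum=133+(32)=165 <-- matches target
Option C: A[0] 46->5, delta=-41, new_sum=133+(-41)=92
Option D: A[4] 19->4, delta=-15, new_sum=133+(-15)=118

Answer: B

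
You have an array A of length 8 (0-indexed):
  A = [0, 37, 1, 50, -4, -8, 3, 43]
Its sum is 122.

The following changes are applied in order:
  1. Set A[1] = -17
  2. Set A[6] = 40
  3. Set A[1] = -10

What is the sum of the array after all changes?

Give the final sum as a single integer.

Answer: 112

Derivation:
Initial sum: 122
Change 1: A[1] 37 -> -17, delta = -54, sum = 68
Change 2: A[6] 3 -> 40, delta = 37, sum = 105
Change 3: A[1] -17 -> -10, delta = 7, sum = 112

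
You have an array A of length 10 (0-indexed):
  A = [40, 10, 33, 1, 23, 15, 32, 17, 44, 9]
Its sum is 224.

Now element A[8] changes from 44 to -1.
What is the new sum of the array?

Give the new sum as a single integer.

Answer: 179

Derivation:
Old value at index 8: 44
New value at index 8: -1
Delta = -1 - 44 = -45
New sum = old_sum + delta = 224 + (-45) = 179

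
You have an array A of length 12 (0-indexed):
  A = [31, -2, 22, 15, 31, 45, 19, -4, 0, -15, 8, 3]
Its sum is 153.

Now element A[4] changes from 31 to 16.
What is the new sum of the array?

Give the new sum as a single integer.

Old value at index 4: 31
New value at index 4: 16
Delta = 16 - 31 = -15
New sum = old_sum + delta = 153 + (-15) = 138

Answer: 138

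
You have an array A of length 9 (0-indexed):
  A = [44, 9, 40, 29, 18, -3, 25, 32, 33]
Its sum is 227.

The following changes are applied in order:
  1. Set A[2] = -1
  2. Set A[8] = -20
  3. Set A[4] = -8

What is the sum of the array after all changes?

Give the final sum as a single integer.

Initial sum: 227
Change 1: A[2] 40 -> -1, delta = -41, sum = 186
Change 2: A[8] 33 -> -20, delta = -53, sum = 133
Change 3: A[4] 18 -> -8, delta = -26, sum = 107

Answer: 107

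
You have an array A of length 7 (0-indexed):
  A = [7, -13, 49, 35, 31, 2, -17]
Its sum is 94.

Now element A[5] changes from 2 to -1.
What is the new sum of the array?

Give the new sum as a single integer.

Answer: 91

Derivation:
Old value at index 5: 2
New value at index 5: -1
Delta = -1 - 2 = -3
New sum = old_sum + delta = 94 + (-3) = 91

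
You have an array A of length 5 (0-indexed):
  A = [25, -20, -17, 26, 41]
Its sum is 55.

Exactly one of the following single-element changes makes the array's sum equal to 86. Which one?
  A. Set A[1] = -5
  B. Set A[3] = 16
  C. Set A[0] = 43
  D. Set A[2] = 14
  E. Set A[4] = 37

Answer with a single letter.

Answer: D

Derivation:
Option A: A[1] -20->-5, delta=15, new_sum=55+(15)=70
Option B: A[3] 26->16, delta=-10, new_sum=55+(-10)=45
Option C: A[0] 25->43, delta=18, new_sum=55+(18)=73
Option D: A[2] -17->14, delta=31, new_sum=55+(31)=86 <-- matches target
Option E: A[4] 41->37, delta=-4, new_sum=55+(-4)=51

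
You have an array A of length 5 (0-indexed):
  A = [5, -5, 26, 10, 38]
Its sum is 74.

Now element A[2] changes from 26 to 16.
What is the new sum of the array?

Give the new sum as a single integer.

Old value at index 2: 26
New value at index 2: 16
Delta = 16 - 26 = -10
New sum = old_sum + delta = 74 + (-10) = 64

Answer: 64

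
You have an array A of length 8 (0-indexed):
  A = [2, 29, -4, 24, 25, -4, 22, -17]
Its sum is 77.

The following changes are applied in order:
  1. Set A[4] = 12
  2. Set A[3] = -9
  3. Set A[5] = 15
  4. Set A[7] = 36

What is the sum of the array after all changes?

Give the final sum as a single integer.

Initial sum: 77
Change 1: A[4] 25 -> 12, delta = -13, sum = 64
Change 2: A[3] 24 -> -9, delta = -33, sum = 31
Change 3: A[5] -4 -> 15, delta = 19, sum = 50
Change 4: A[7] -17 -> 36, delta = 53, sum = 103

Answer: 103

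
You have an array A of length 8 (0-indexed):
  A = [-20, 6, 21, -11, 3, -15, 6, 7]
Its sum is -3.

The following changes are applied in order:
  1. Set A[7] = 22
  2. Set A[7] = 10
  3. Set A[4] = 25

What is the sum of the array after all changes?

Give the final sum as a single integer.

Answer: 22

Derivation:
Initial sum: -3
Change 1: A[7] 7 -> 22, delta = 15, sum = 12
Change 2: A[7] 22 -> 10, delta = -12, sum = 0
Change 3: A[4] 3 -> 25, delta = 22, sum = 22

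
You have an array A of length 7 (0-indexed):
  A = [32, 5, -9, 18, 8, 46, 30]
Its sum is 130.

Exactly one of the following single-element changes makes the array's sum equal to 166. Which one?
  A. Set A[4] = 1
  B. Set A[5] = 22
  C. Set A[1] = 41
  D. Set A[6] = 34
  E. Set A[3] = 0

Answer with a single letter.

Option A: A[4] 8->1, delta=-7, new_sum=130+(-7)=123
Option B: A[5] 46->22, delta=-24, new_sum=130+(-24)=106
Option C: A[1] 5->41, delta=36, new_sum=130+(36)=166 <-- matches target
Option D: A[6] 30->34, delta=4, new_sum=130+(4)=134
Option E: A[3] 18->0, delta=-18, new_sum=130+(-18)=112

Answer: C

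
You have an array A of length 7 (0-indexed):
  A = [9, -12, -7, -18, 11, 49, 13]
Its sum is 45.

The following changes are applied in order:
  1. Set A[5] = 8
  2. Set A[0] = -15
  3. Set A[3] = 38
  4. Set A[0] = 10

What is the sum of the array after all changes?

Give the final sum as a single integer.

Answer: 61

Derivation:
Initial sum: 45
Change 1: A[5] 49 -> 8, delta = -41, sum = 4
Change 2: A[0] 9 -> -15, delta = -24, sum = -20
Change 3: A[3] -18 -> 38, delta = 56, sum = 36
Change 4: A[0] -15 -> 10, delta = 25, sum = 61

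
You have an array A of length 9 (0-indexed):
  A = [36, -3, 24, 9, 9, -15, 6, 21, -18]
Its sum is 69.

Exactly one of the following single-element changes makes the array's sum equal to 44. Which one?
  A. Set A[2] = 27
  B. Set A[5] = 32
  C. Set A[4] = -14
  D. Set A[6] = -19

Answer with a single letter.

Answer: D

Derivation:
Option A: A[2] 24->27, delta=3, new_sum=69+(3)=72
Option B: A[5] -15->32, delta=47, new_sum=69+(47)=116
Option C: A[4] 9->-14, delta=-23, new_sum=69+(-23)=46
Option D: A[6] 6->-19, delta=-25, new_sum=69+(-25)=44 <-- matches target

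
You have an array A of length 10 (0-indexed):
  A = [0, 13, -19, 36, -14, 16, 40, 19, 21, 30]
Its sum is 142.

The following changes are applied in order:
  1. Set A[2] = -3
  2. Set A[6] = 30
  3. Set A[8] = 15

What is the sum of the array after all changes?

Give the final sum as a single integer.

Answer: 142

Derivation:
Initial sum: 142
Change 1: A[2] -19 -> -3, delta = 16, sum = 158
Change 2: A[6] 40 -> 30, delta = -10, sum = 148
Change 3: A[8] 21 -> 15, delta = -6, sum = 142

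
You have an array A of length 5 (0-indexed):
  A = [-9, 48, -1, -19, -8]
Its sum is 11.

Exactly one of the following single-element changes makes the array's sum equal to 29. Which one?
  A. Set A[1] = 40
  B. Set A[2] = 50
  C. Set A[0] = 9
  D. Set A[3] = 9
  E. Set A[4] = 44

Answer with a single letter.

Answer: C

Derivation:
Option A: A[1] 48->40, delta=-8, new_sum=11+(-8)=3
Option B: A[2] -1->50, delta=51, new_sum=11+(51)=62
Option C: A[0] -9->9, delta=18, new_sum=11+(18)=29 <-- matches target
Option D: A[3] -19->9, delta=28, new_sum=11+(28)=39
Option E: A[4] -8->44, delta=52, new_sum=11+(52)=63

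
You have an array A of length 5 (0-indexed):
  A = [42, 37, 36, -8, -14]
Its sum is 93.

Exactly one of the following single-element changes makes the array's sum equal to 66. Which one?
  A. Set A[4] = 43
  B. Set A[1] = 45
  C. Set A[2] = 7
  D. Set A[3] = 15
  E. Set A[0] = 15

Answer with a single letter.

Option A: A[4] -14->43, delta=57, new_sum=93+(57)=150
Option B: A[1] 37->45, delta=8, new_sum=93+(8)=101
Option C: A[2] 36->7, delta=-29, new_sum=93+(-29)=64
Option D: A[3] -8->15, delta=23, new_sum=93+(23)=116
Option E: A[0] 42->15, delta=-27, new_sum=93+(-27)=66 <-- matches target

Answer: E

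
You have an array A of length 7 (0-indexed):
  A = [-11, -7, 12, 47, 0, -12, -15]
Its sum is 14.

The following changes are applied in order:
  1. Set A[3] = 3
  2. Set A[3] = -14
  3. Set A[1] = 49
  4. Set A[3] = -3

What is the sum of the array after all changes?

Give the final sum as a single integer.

Answer: 20

Derivation:
Initial sum: 14
Change 1: A[3] 47 -> 3, delta = -44, sum = -30
Change 2: A[3] 3 -> -14, delta = -17, sum = -47
Change 3: A[1] -7 -> 49, delta = 56, sum = 9
Change 4: A[3] -14 -> -3, delta = 11, sum = 20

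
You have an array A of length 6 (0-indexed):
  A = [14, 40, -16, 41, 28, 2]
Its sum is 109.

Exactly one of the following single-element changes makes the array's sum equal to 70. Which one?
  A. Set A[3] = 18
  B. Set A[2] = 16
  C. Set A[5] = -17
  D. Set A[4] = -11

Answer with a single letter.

Option A: A[3] 41->18, delta=-23, new_sum=109+(-23)=86
Option B: A[2] -16->16, delta=32, new_sum=109+(32)=141
Option C: A[5] 2->-17, delta=-19, new_sum=109+(-19)=90
Option D: A[4] 28->-11, delta=-39, new_sum=109+(-39)=70 <-- matches target

Answer: D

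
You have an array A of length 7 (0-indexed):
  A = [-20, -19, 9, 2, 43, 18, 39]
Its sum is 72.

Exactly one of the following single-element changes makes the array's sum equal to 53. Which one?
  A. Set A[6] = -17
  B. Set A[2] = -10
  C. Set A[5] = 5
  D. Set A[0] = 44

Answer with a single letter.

Answer: B

Derivation:
Option A: A[6] 39->-17, delta=-56, new_sum=72+(-56)=16
Option B: A[2] 9->-10, delta=-19, new_sum=72+(-19)=53 <-- matches target
Option C: A[5] 18->5, delta=-13, new_sum=72+(-13)=59
Option D: A[0] -20->44, delta=64, new_sum=72+(64)=136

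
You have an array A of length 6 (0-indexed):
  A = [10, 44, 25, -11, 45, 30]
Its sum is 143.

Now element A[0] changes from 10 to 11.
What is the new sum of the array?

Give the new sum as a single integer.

Answer: 144

Derivation:
Old value at index 0: 10
New value at index 0: 11
Delta = 11 - 10 = 1
New sum = old_sum + delta = 143 + (1) = 144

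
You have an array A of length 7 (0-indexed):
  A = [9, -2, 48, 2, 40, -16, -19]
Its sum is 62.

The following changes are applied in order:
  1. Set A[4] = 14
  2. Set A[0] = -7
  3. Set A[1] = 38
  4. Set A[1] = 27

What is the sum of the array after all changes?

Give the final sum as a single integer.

Answer: 49

Derivation:
Initial sum: 62
Change 1: A[4] 40 -> 14, delta = -26, sum = 36
Change 2: A[0] 9 -> -7, delta = -16, sum = 20
Change 3: A[1] -2 -> 38, delta = 40, sum = 60
Change 4: A[1] 38 -> 27, delta = -11, sum = 49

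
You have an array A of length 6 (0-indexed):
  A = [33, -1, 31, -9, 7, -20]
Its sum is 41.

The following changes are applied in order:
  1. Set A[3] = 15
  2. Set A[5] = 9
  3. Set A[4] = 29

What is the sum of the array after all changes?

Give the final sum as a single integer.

Answer: 116

Derivation:
Initial sum: 41
Change 1: A[3] -9 -> 15, delta = 24, sum = 65
Change 2: A[5] -20 -> 9, delta = 29, sum = 94
Change 3: A[4] 7 -> 29, delta = 22, sum = 116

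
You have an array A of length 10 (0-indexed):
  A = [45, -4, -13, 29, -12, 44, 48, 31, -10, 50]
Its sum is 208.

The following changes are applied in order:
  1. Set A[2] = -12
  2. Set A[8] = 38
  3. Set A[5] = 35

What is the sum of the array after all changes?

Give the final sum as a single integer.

Initial sum: 208
Change 1: A[2] -13 -> -12, delta = 1, sum = 209
Change 2: A[8] -10 -> 38, delta = 48, sum = 257
Change 3: A[5] 44 -> 35, delta = -9, sum = 248

Answer: 248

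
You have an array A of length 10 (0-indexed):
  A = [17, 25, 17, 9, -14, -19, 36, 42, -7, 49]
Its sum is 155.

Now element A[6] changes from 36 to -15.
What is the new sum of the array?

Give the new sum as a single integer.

Answer: 104

Derivation:
Old value at index 6: 36
New value at index 6: -15
Delta = -15 - 36 = -51
New sum = old_sum + delta = 155 + (-51) = 104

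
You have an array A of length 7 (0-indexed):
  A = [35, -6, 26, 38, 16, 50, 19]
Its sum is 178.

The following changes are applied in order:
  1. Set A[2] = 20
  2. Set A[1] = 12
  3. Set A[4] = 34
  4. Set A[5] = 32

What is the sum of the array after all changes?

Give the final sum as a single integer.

Initial sum: 178
Change 1: A[2] 26 -> 20, delta = -6, sum = 172
Change 2: A[1] -6 -> 12, delta = 18, sum = 190
Change 3: A[4] 16 -> 34, delta = 18, sum = 208
Change 4: A[5] 50 -> 32, delta = -18, sum = 190

Answer: 190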